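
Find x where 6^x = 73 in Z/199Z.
155

Baby-step giant-step with step n = ⌈√199⌉ = 15.
Baby steps 6^j mod 199 (j:value) for j=0..14: 0:1, 1:6, 2:36, 3:17, 4:102, 5:15, 6:90, 7:142, 8:56, 9:137, 10:26, 11:156, 12:140, 13:44, 14:65.
Giant-step multiplier: 6^(-15) ≡ 6^(198-15) = 6^183 ≡ 174 (mod 199).
Giant steps γ_i = 73·174^i mod 199: γ_0=73, γ_1=165, γ_2=54, γ_3=43, γ_4=119, γ_5=10, γ_6=148, γ_7=81, γ_8=164, γ_9=79, γ_10=15 (in table at j=5).
x = i·n + j = 10·15 + 5 = 155.
Check: 6^155 ≡ 73 (mod 199).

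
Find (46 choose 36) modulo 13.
0

Using Lucas' theorem:
Write n=46 and k=36 in base 13:
n in base 13: [3, 7]
k in base 13: [2, 10]
C(46,36) mod 13 = ∏ C(n_i, k_i) mod 13
Digit binomials (mod 13): C(3,2) = 3; C(7,10) = 0 (k_i > n_i)
Product: 3 × 0 = 0 ≡ 0 (mod 13)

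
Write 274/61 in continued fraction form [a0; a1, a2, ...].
[4; 2, 30]

Euclidean algorithm steps:
274 = 4 × 61 + 30
61 = 2 × 30 + 1
30 = 30 × 1 + 0
Continued fraction: [4; 2, 30]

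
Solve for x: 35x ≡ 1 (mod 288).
107

gcd(35, 288) = 1, so the inverse exists.
Extended Euclidean algorithm on (288, 35):
288 = 8 × 35 + 8  ⟹  8 = (1)·288 + (-8)·35
35 = 4 × 8 + 3  ⟹  3 = (-4)·288 + (33)·35
8 = 2 × 3 + 2  ⟹  2 = (9)·288 + (-74)·35
3 = 1 × 2 + 1  ⟹  1 = (-13)·288 + (107)·35
So (107)·35 ≡ 1 (mod 288), i.e. 35^(-1) ≡ 107 (mod 288).
Check: 35 × 107 = 3745 ≡ 1 (mod 288)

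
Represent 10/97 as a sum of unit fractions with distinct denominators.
1/10 + 1/324 + 1/157140

Greedy algorithm:
10/97: ceiling(97/10) = 10, use 1/10
3/970: ceiling(970/3) = 324, use 1/324
1/157140: ceiling(157140/1) = 157140, use 1/157140
Result: 10/97 = 1/10 + 1/324 + 1/157140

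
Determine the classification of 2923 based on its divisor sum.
deficient

Proper divisors of 2923: sum = 1 + 37 + 79 = 117
Since 117 < 2923, 2923 is deficient.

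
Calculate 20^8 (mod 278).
260

Repeated squaring. Binary of 8 = 1000.
20^1 ≡ 20 (mod 278); 20^2 ≡ 122 (mod 278); 20^4 ≡ 150 (mod 278); 20^8 ≡ 260 (mod 278)
20^8 = 20^8 ≡ 260 (mod 278)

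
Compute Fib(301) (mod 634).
305

Matrix identity: Q^n = [[F_(n+1), F_n], [F_n, F_(n-1)]] with Q = [[1,1],[1,0]].
n = 301 = 100101101₂. Square-and-multiply, entries mod 634:
Q^1 = [[1,1],[1,0]]
Q^2 = (Q^1)² = [[2,1],[1,1]]
Q^4 = (Q^2)² = [[5,3],[3,2]]
Q^9 = (Q^4)²·Q = [[55,34],[34,21]]
Q^18 = (Q^9)² = [[377,48],[48,329]]
Q^37 = (Q^18)²·Q = [[167,515],[515,286]]
Q^75 = (Q^37)²·Q = [[189,206],[206,617]]
Q^150 = (Q^75)² = [[175,562],[562,247]]
Q^301 = (Q^150)²·Q = [[353,305],[305,48]]
F_301 mod 634 = Q^301[0][1] = 305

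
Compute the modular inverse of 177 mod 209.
111

gcd(177, 209) = 1, so the inverse exists.
Extended Euclidean algorithm on (209, 177):
209 = 1 × 177 + 32  ⟹  32 = (1)·209 + (-1)·177
177 = 5 × 32 + 17  ⟹  17 = (-5)·209 + (6)·177
32 = 1 × 17 + 15  ⟹  15 = (6)·209 + (-7)·177
17 = 1 × 15 + 2  ⟹  2 = (-11)·209 + (13)·177
15 = 7 × 2 + 1  ⟹  1 = (83)·209 + (-98)·177
So (-98)·177 ≡ 1 (mod 209), i.e. 177^(-1) ≡ -98 ≡ 111 (mod 209).
Check: 177 × 111 = 19647 ≡ 1 (mod 209)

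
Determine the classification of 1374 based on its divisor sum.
abundant

Proper divisors of 1374: sum = 1 + 2 + 3 + 6 + 229 + 458 + 687 = 1386
Since 1386 > 1374, 1374 is abundant.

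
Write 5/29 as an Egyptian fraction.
1/6 + 1/174

Greedy algorithm:
5/29: ceiling(29/5) = 6, use 1/6
1/174: ceiling(174/1) = 174, use 1/174
Result: 5/29 = 1/6 + 1/174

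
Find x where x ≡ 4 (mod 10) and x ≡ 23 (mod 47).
164

Using Chinese Remainder Theorem:
M = 10 × 47 = 470
M1 = 47, M2 = 10
y1 = 47^(-1) mod 10 = 3
y2 = 10^(-1) mod 47 = 33
x = (4×47×3 + 23×10×33) mod 470 = 164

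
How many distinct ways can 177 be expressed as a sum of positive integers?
522115831195

p(n) counts ways to write n as a sum of positive integers (order ignored).
Euler's pentagonal recurrence: p(k) = p(k-1) + p(k-2) - p(k-5) - p(k-7) + p(k-12) + p(k-15) - ... (offsets j(3j∓1)/2, signs ++--, p(0)=1, p(<0)=0).
DP table for k = 0..176: p(0)=1, p(1)=1, p(2)=2, p(3)=3, p(4)=5, p(5)=7, p(6)=11, p(7)=15, p(8)=22, p(9)=30, p(10)=42, p(11)=56, p(12)=77, p(13)=101, p(14)=135, p(15)=176, p(16)=231, p(17)=297, p(18)=385, p(19)=490, p(20)=627, p(21)=792, p(22)=1002, p(23)=1255, p(24)=1575, p(25)=1958, p(26)=2436, p(27)=3010, p(28)=3718, p(29)=4565, p(30)=5604, p(31)=6842, p(32)=8349, p(33)=10143, p(34)=12310, p(35)=14883, p(36)=17977, p(37)=21637, p(38)=26015, p(39)=31185, p(40)=37338, p(41)=44583, p(42)=53174, p(43)=63261, p(44)=75175, p(45)=89134, p(46)=105558, p(47)=124754, p(48)=147273, p(49)=173525, p(50)=204226, p(51)=239943, p(52)=281589, p(53)=329931, p(54)=386155, p(55)=451276, p(56)=526823, p(57)=614154, p(58)=715220, p(59)=831820, p(60)=966467, p(61)=1121505, p(62)=1300156, p(63)=1505499, p(64)=1741630, p(65)=2012558, p(66)=2323520, p(67)=2679689, p(68)=3087735, p(69)=3554345, p(70)=4087968, p(71)=4697205, p(72)=5392783, p(73)=6185689, p(74)=7089500, p(75)=8118264, p(76)=9289091, p(77)=10619863, p(78)=12132164, p(79)=13848650, p(80)=15796476, p(81)=18004327, p(82)=20506255, p(83)=23338469, p(84)=26543660, p(85)=30167357, p(86)=34262962, p(87)=38887673, p(88)=44108109, p(89)=49995925, p(90)=56634173, p(91)=64112359, p(92)=72533807, p(93)=82010177, p(94)=92669720, p(95)=104651419, p(96)=118114304, p(97)=133230930, p(98)=150198136, p(99)=169229875, p(100)=190569292, p(101)=214481126, p(102)=241265379, p(103)=271248950, p(104)=304801365, p(105)=342325709, p(106)=384276336, p(107)=431149389, p(108)=483502844, p(109)=541946240, p(110)=607163746, p(111)=679903203, p(112)=761002156, p(113)=851376628, p(114)=952050665, p(115)=1064144451, p(116)=1188908248, p(117)=1327710076, p(118)=1482074143, p(119)=1653668665, p(120)=1844349560, p(121)=2056148051, p(122)=2291320912, p(123)=2552338241, p(124)=2841940500, p(125)=3163127352, p(126)=3519222692, p(127)=3913864295, p(128)=4351078600, p(129)=4835271870, p(130)=5371315400, p(131)=5964539504, p(132)=6620830889, p(133)=7346629512, p(134)=8149040695, p(135)=9035836076, p(136)=10015581680, p(137)=11097645016, p(138)=12292341831, p(139)=13610949895, p(140)=15065878135, p(141)=16670689208, p(142)=18440293320, p(143)=20390982757, p(144)=22540654445, p(145)=24908858009, p(146)=27517052599, p(147)=30388671978, p(148)=33549419497, p(149)=37027355200, p(150)=40853235313, p(151)=45060624582, p(152)=49686288421, p(153)=54770336324, p(154)=60356673280, p(155)=66493182097, p(156)=73232243759, p(157)=80630964769, p(158)=88751778802, p(159)=97662728555, p(160)=107438159466, p(161)=118159068427, p(162)=129913904637, p(163)=142798995930, p(164)=156919475295, p(165)=172389800255, p(166)=189334822579, p(167)=207890420102, p(168)=228204732751, p(169)=250438925115, p(170)=274768617130, p(171)=301384802048, p(172)=330495499613, p(173)=362326859895, p(174)=397125074750, p(175)=435157697830, p(176)=476715857290.
Final step: p(177) = p(176) + p(175) - p(172) - p(170) + p(165) + p(162) - p(155) - p(151) + p(142) + p(137) - p(126) - p(120) + p(107) + p(100) - p(85) - p(77) + p(60) + p(51) - p(32) - p(22) + p(1)
= 476715857290 + 435157697830 - 330495499613 - 274768617130 + 172389800255 + 129913904637 - 66493182097 - 45060624582 + 18440293320 + 11097645016 - 3519222692 - 1844349560 + 431149389 + 190569292 - 30167357 - 10619863 + 966467 + 239943 - 8349 - 1002 + 1
= 522115831195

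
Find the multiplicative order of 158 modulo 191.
95

191 is prime, so ord(158) divides φ(191) = 190.
Divisors of 190: 1, 2, 5, 10, 19, 38, 95, 190.
Repeated squaring: 158^1 ≡ 158, 158^2 ≡ 134, 158^4 ≡ 2, 158^8 ≡ 4, 158^16 ≡ 16, 158^32 ≡ 65, 158^64 ≡ 23, 158^128 ≡ 147 (mod 191).
Test 158^d mod 191 for each divisor d in increasing order:
158^1 ≡ 158
158^2 ≡ 134
158^5 = 158^4·158^1 ≡ 125
158^10 = 158^8·158^2 ≡ 154
158^19 = 158^16·158^2·158^1 ≡ 109
158^38 = 158^32·158^4·158^2 ≡ 39
158^95 = 158^64·158^16·158^8·158^4·158^2·158^1 ≡ 1  ← first divisor giving 1
The order is 95.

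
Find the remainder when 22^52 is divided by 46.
24

Repeated squaring. Binary of 52 = 110100.
22^1 ≡ 22 (mod 46); 22^2 ≡ 24 (mod 46); 22^4 ≡ 24 (mod 46); 22^8 ≡ 24 (mod 46); 22^16 ≡ 24 (mod 46); 22^32 ≡ 24 (mod 46)
22^52 = 22^4 × 22^16 × 22^32 ≡ 24 (mod 46)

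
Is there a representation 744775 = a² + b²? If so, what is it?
Not possible

Factorization: 744775 = 5^2 × 31^3
By Fermat: n is sum of two squares iff every prime p ≡ 3 (mod 4) appears to even power.
Prime(s) ≡ 3 (mod 4) with odd exponent: [(31, 3)]
Therefore 744775 cannot be expressed as a² + b².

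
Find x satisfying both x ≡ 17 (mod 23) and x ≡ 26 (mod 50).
776

Using Chinese Remainder Theorem:
M = 23 × 50 = 1150
M1 = 50, M2 = 23
y1 = 50^(-1) mod 23 = 6
y2 = 23^(-1) mod 50 = 37
x = (17×50×6 + 26×23×37) mod 1150 = 776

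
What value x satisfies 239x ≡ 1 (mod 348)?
83

gcd(239, 348) = 1, so the inverse exists.
Extended Euclidean algorithm on (348, 239):
348 = 1 × 239 + 109  ⟹  109 = (1)·348 + (-1)·239
239 = 2 × 109 + 21  ⟹  21 = (-2)·348 + (3)·239
109 = 5 × 21 + 4  ⟹  4 = (11)·348 + (-16)·239
21 = 5 × 4 + 1  ⟹  1 = (-57)·348 + (83)·239
So (83)·239 ≡ 1 (mod 348), i.e. 239^(-1) ≡ 83 (mod 348).
Check: 239 × 83 = 19837 ≡ 1 (mod 348)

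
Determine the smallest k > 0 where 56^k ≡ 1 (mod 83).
82

83 is prime, so ord(56) divides φ(83) = 82.
Divisors of 82: 1, 2, 41, 82.
Repeated squaring: 56^1 ≡ 56, 56^2 ≡ 65, 56^4 ≡ 75, 56^8 ≡ 64, 56^16 ≡ 29, 56^32 ≡ 11, 56^64 ≡ 38 (mod 83).
Test 56^d mod 83 for each divisor d in increasing order:
56^1 ≡ 56
56^2 ≡ 65
56^41 = 56^32·56^8·56^1 ≡ 82
56^82 = 56^64·56^16·56^2 ≡ 1  ← first divisor giving 1
The order is 82.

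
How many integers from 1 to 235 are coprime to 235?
184

235 = 5 × 47
φ(n) = n × ∏(1 - 1/p) for each prime p dividing n
φ(235) = 235 × (1 - 1/5) × (1 - 1/47) = 184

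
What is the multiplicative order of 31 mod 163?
54

163 is prime, so ord(31) divides φ(163) = 162.
Divisors of 162: 1, 2, 3, 6, 9, 18, 27, 54, 81, 162.
Repeated squaring: 31^1 ≡ 31, 31^2 ≡ 146, 31^4 ≡ 126, 31^8 ≡ 65, 31^16 ≡ 150, 31^32 ≡ 6, 31^64 ≡ 36, 31^128 ≡ 155 (mod 163).
Test 31^d mod 163 for each divisor d in increasing order:
31^1 ≡ 31
31^2 ≡ 146
31^3 = 31^2·31^1 ≡ 125
31^6 = 31^4·31^2 ≡ 140
31^9 = 31^8·31^1 ≡ 59
31^18 = 31^16·31^2 ≡ 58
31^27 = 31^16·31^8·31^2·31^1 ≡ 162
31^54 = 31^32·31^16·31^4·31^2 ≡ 1  ← first divisor giving 1
The order is 54.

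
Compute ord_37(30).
18

37 is prime, so ord(30) divides φ(37) = 36.
Divisors of 36: 1, 2, 3, 4, 6, 9, 12, 18, 36.
Repeated squaring: 30^1 ≡ 30, 30^2 ≡ 12, 30^4 ≡ 33, 30^8 ≡ 16, 30^16 ≡ 34, 30^32 ≡ 9 (mod 37).
Test 30^d mod 37 for each divisor d in increasing order:
30^1 ≡ 30
30^2 ≡ 12
30^3 = 30^2·30^1 ≡ 27
30^4 ≡ 33
30^6 = 30^4·30^2 ≡ 26
30^9 = 30^8·30^1 ≡ 36
30^12 = 30^8·30^4 ≡ 10
30^18 = 30^16·30^2 ≡ 1  ← first divisor giving 1
The order is 18.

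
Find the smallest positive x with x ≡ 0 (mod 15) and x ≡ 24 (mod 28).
360

Using Chinese Remainder Theorem:
M = 15 × 28 = 420
M1 = 28, M2 = 15
y1 = 28^(-1) mod 15 = 7
y2 = 15^(-1) mod 28 = 15
x = (0×28×7 + 24×15×15) mod 420 = 360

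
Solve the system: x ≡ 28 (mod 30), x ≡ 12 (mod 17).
148

Using Chinese Remainder Theorem:
M = 30 × 17 = 510
M1 = 17, M2 = 30
y1 = 17^(-1) mod 30 = 23
y2 = 30^(-1) mod 17 = 4
x = (28×17×23 + 12×30×4) mod 510 = 148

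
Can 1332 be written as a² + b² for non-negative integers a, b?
6² + 36² (a=6, b=36)

Factorization: 1332 = 2^2 × 3^2 × 37
By Fermat: n is sum of two squares iff every prime p ≡ 3 (mod 4) appears to even power.
All primes ≡ 3 (mod 4) appear to even power.
Search a = 0, 1, 2, … for 1332 - a² a perfect square: first hit at a = 6: 1332 - 36 = 1296 = 36².
1332 = 6² + 36² = 36 + 1296 ✓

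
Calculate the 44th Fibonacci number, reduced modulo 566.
25

Matrix identity: Q^n = [[F_(n+1), F_n], [F_n, F_(n-1)]] with Q = [[1,1],[1,0]].
n = 44 = 101100₂. Square-and-multiply, entries mod 566:
Q^1 = [[1,1],[1,0]]
Q^2 = (Q^1)² = [[2,1],[1,1]]
Q^5 = (Q^2)²·Q = [[8,5],[5,3]]
Q^11 = (Q^5)²·Q = [[144,89],[89,55]]
Q^22 = (Q^11)² = [[357,165],[165,192]]
Q^44 = (Q^22)² = [[156,25],[25,131]]
F_44 mod 566 = Q^44[0][1] = 25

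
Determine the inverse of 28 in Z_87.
28

gcd(28, 87) = 1, so the inverse exists.
Extended Euclidean algorithm on (87, 28):
87 = 3 × 28 + 3  ⟹  3 = (1)·87 + (-3)·28
28 = 9 × 3 + 1  ⟹  1 = (-9)·87 + (28)·28
So (28)·28 ≡ 1 (mod 87), i.e. 28^(-1) ≡ 28 (mod 87).
Check: 28 × 28 = 784 ≡ 1 (mod 87)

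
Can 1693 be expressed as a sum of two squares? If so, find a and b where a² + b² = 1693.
18² + 37² (a=18, b=37)

Factorization: 1693 = 1693
By Fermat: n is sum of two squares iff every prime p ≡ 3 (mod 4) appears to even power.
All primes ≡ 3 (mod 4) appear to even power.
Search a = 0, 1, 2, … for 1693 - a² a perfect square: first hit at a = 18: 1693 - 324 = 1369 = 37².
1693 = 18² + 37² = 324 + 1369 ✓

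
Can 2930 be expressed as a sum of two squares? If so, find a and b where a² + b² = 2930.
11² + 53² (a=11, b=53)

Factorization: 2930 = 2 × 5 × 293
By Fermat: n is sum of two squares iff every prime p ≡ 3 (mod 4) appears to even power.
All primes ≡ 3 (mod 4) appear to even power.
Search a = 0, 1, 2, … for 2930 - a² a perfect square: first hit at a = 11: 2930 - 121 = 2809 = 53².
2930 = 11² + 53² = 121 + 2809 ✓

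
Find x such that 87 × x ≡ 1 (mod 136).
111

gcd(87, 136) = 1, so the inverse exists.
Extended Euclidean algorithm on (136, 87):
136 = 1 × 87 + 49  ⟹  49 = (1)·136 + (-1)·87
87 = 1 × 49 + 38  ⟹  38 = (-1)·136 + (2)·87
49 = 1 × 38 + 11  ⟹  11 = (2)·136 + (-3)·87
38 = 3 × 11 + 5  ⟹  5 = (-7)·136 + (11)·87
11 = 2 × 5 + 1  ⟹  1 = (16)·136 + (-25)·87
So (-25)·87 ≡ 1 (mod 136), i.e. 87^(-1) ≡ -25 ≡ 111 (mod 136).
Check: 87 × 111 = 9657 ≡ 1 (mod 136)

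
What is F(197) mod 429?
365

Matrix identity: Q^n = [[F_(n+1), F_n], [F_n, F_(n-1)]] with Q = [[1,1],[1,0]].
n = 197 = 11000101₂. Square-and-multiply, entries mod 429:
Q^1 = [[1,1],[1,0]]
Q^3 = (Q^1)²·Q = [[3,2],[2,1]]
Q^6 = (Q^3)² = [[13,8],[8,5]]
Q^12 = (Q^6)² = [[233,144],[144,89]]
Q^24 = (Q^12)² = [[379,36],[36,343]]
Q^49 = (Q^24)²·Q = [[187,364],[364,252]]
Q^98 = (Q^49)² = [[155,208],[208,376]]
Q^197 = (Q^98)²·Q = [[131,365],[365,195]]
F_197 mod 429 = Q^197[0][1] = 365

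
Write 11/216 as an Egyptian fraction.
1/20 + 1/1080

Greedy algorithm:
11/216: ceiling(216/11) = 20, use 1/20
1/1080: ceiling(1080/1) = 1080, use 1/1080
Result: 11/216 = 1/20 + 1/1080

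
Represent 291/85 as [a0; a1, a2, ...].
[3; 2, 2, 1, 3, 3]

Euclidean algorithm steps:
291 = 3 × 85 + 36
85 = 2 × 36 + 13
36 = 2 × 13 + 10
13 = 1 × 10 + 3
10 = 3 × 3 + 1
3 = 3 × 1 + 0
Continued fraction: [3; 2, 2, 1, 3, 3]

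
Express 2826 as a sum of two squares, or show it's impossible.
15² + 51² (a=15, b=51)

Factorization: 2826 = 2 × 3^2 × 157
By Fermat: n is sum of two squares iff every prime p ≡ 3 (mod 4) appears to even power.
All primes ≡ 3 (mod 4) appear to even power.
Search a = 0, 1, 2, … for 2826 - a² a perfect square: first hit at a = 15: 2826 - 225 = 2601 = 51².
2826 = 15² + 51² = 225 + 2601 ✓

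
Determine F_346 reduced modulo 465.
88

Matrix identity: Q^n = [[F_(n+1), F_n], [F_n, F_(n-1)]] with Q = [[1,1],[1,0]].
n = 346 = 101011010₂. Square-and-multiply, entries mod 465:
Q^1 = [[1,1],[1,0]]
Q^2 = (Q^1)² = [[2,1],[1,1]]
Q^5 = (Q^2)²·Q = [[8,5],[5,3]]
Q^10 = (Q^5)² = [[89,55],[55,34]]
Q^21 = (Q^10)²·Q = [[41,251],[251,255]]
Q^43 = (Q^21)²·Q = [[408,47],[47,361]]
Q^86 = (Q^43)² = [[343,338],[338,5]]
Q^173 = (Q^86)²·Q = [[302,323],[323,444]]
Q^346 = (Q^173)² = [[233,88],[88,145]]
F_346 mod 465 = Q^346[0][1] = 88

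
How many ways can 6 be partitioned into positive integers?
11

p(n) counts ways to write n as a sum of positive integers (order ignored).
Examples: 6; 5 + 1; 4 + 2; 4 + 1 + 1; 3 + 3; ... (11 total)
p(6) = 11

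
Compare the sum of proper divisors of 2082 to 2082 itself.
abundant

Proper divisors of 2082: sum = 1 + 2 + 3 + 6 + 347 + 694 + 1041 = 2094
Since 2094 > 2082, 2082 is abundant.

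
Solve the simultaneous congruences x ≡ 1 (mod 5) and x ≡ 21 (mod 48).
21

Using Chinese Remainder Theorem:
M = 5 × 48 = 240
M1 = 48, M2 = 5
y1 = 48^(-1) mod 5 = 2
y2 = 5^(-1) mod 48 = 29
x = (1×48×2 + 21×5×29) mod 240 = 21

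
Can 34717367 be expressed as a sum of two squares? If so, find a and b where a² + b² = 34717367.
Not possible

Factorization: 34717367 = 71^3 × 97
By Fermat: n is sum of two squares iff every prime p ≡ 3 (mod 4) appears to even power.
Prime(s) ≡ 3 (mod 4) with odd exponent: [(71, 3)]
Therefore 34717367 cannot be expressed as a² + b².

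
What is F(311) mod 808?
89

Matrix identity: Q^n = [[F_(n+1), F_n], [F_n, F_(n-1)]] with Q = [[1,1],[1,0]].
n = 311 = 100110111₂. Square-and-multiply, entries mod 808:
Q^1 = [[1,1],[1,0]]
Q^2 = (Q^1)² = [[2,1],[1,1]]
Q^4 = (Q^2)² = [[5,3],[3,2]]
Q^9 = (Q^4)²·Q = [[55,34],[34,21]]
Q^19 = (Q^9)²·Q = [[301,141],[141,160]]
Q^38 = (Q^19)² = [[594,361],[361,233]]
Q^77 = (Q^38)²·Q = [[368,781],[781,395]]
Q^155 = (Q^77)²·Q = [[8,409],[409,407]]
Q^311 = (Q^155)²·Q = [[144,89],[89,55]]
F_311 mod 808 = Q^311[0][1] = 89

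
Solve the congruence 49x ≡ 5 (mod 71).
x ≡ 3 (mod 71)

gcd(49, 71) = 1, which divides 5, so solutions exist.
Find 49^(-1) mod 71 by the extended Euclidean algorithm:
71 = 1 × 49 + 22  ⟹  22 = (1)·71 + (-1)·49
49 = 2 × 22 + 5  ⟹  5 = (-2)·71 + (3)·49
22 = 4 × 5 + 2  ⟹  2 = (9)·71 + (-13)·49
5 = 2 × 2 + 1  ⟹  1 = (-20)·71 + (29)·49
So (29)·49 ≡ 1 (mod 71), i.e. 49^(-1) ≡ 29 (mod 71).
x ≡ 29 × 5 = 145 ≡ 3 (mod 71).
Check: 49 × 3 = 147 ≡ 5 (mod 71).
Unique solution: x ≡ 3 (mod 71)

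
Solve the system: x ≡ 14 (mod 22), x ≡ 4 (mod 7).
102

Using Chinese Remainder Theorem:
M = 22 × 7 = 154
M1 = 7, M2 = 22
y1 = 7^(-1) mod 22 = 19
y2 = 22^(-1) mod 7 = 1
x = (14×7×19 + 4×22×1) mod 154 = 102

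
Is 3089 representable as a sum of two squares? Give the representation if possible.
8² + 55² (a=8, b=55)

Factorization: 3089 = 3089
By Fermat: n is sum of two squares iff every prime p ≡ 3 (mod 4) appears to even power.
All primes ≡ 3 (mod 4) appear to even power.
Search a = 0, 1, 2, … for 3089 - a² a perfect square: first hit at a = 8: 3089 - 64 = 3025 = 55².
3089 = 8² + 55² = 64 + 3025 ✓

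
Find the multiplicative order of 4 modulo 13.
6

13 is prime, so ord(4) divides φ(13) = 12.
Divisors of 12: 1, 2, 3, 4, 6, 12.
Repeated squaring: 4^1 ≡ 4, 4^2 ≡ 3, 4^4 ≡ 9, 4^8 ≡ 3 (mod 13).
Test 4^d mod 13 for each divisor d in increasing order:
4^1 ≡ 4
4^2 ≡ 3
4^3 = 4^2·4^1 ≡ 12
4^4 ≡ 9
4^6 = 4^4·4^2 ≡ 1  ← first divisor giving 1
The order is 6.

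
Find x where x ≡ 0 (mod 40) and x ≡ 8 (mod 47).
760

Using Chinese Remainder Theorem:
M = 40 × 47 = 1880
M1 = 47, M2 = 40
y1 = 47^(-1) mod 40 = 23
y2 = 40^(-1) mod 47 = 20
x = (0×47×23 + 8×40×20) mod 1880 = 760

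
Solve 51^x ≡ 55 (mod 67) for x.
2

Baby-step giant-step with step n = ⌈√67⌉ = 9.
Baby steps 51^j mod 67 (j:value) for j=0..8: 0:1, 1:51, 2:55, 3:58, 4:10, 5:41, 6:14, 7:44, 8:33.
h = 55 is already in the table at j=2, so x = 2.
Check: 51^2 ≡ 55 (mod 67).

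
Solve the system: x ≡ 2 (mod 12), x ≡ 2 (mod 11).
2

Using Chinese Remainder Theorem:
M = 12 × 11 = 132
M1 = 11, M2 = 12
y1 = 11^(-1) mod 12 = 11
y2 = 12^(-1) mod 11 = 1
x = (2×11×11 + 2×12×1) mod 132 = 2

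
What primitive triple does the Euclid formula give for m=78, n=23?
(5555, 3588, 6613)

Euclid's formula: a = m² - n², b = 2mn, c = m² + n²
m = 78, n = 23
a = 78² - 23² = 6084 - 529 = 5555
b = 2 × 78 × 23 = 3588
c = 78² + 23² = 6084 + 529 = 6613
Verification: 5555² + 3588² = 30858025 + 12873744 = 43731769 = 6613² ✓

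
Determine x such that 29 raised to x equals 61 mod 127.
120

Baby-step giant-step with step n = ⌈√127⌉ = 12.
Baby steps 29^j mod 127 (j:value) for j=0..11: 0:1, 1:29, 2:79, 3:5, 4:18, 5:14, 6:25, 7:90, 8:70, 9:125, 10:69, 11:96.
Giant-step multiplier: 29^(-12) ≡ 29^(126-12) = 29^114 ≡ 38 (mod 127).
Giant steps γ_i = 61·38^i mod 127: γ_0=61, γ_1=32, γ_2=73, γ_3=107, γ_4=2, γ_5=76, γ_6=94, γ_7=16, γ_8=100, γ_9=117, γ_10=1 (in table at j=0).
x = i·n + j = 10·12 + 0 = 120.
Check: 29^120 ≡ 61 (mod 127).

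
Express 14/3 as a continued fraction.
[4; 1, 2]

Euclidean algorithm steps:
14 = 4 × 3 + 2
3 = 1 × 2 + 1
2 = 2 × 1 + 0
Continued fraction: [4; 1, 2]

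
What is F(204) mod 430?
428

Matrix identity: Q^n = [[F_(n+1), F_n], [F_n, F_(n-1)]] with Q = [[1,1],[1,0]].
n = 204 = 11001100₂. Square-and-multiply, entries mod 430:
Q^1 = [[1,1],[1,0]]
Q^3 = (Q^1)²·Q = [[3,2],[2,1]]
Q^6 = (Q^3)² = [[13,8],[8,5]]
Q^12 = (Q^6)² = [[233,144],[144,89]]
Q^25 = (Q^12)²·Q = [[133,205],[205,358]]
Q^51 = (Q^25)²·Q = [[409,374],[374,35]]
Q^102 = (Q^51)² = [[137,76],[76,61]]
Q^204 = (Q^102)² = [[35,428],[428,37]]
F_204 mod 430 = Q^204[0][1] = 428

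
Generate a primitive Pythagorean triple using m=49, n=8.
(2337, 784, 2465)

Euclid's formula: a = m² - n², b = 2mn, c = m² + n²
m = 49, n = 8
a = 49² - 8² = 2401 - 64 = 2337
b = 2 × 49 × 8 = 784
c = 49² + 8² = 2401 + 64 = 2465
Verification: 2337² + 784² = 5461569 + 614656 = 6076225 = 2465² ✓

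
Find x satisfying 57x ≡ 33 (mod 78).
x ≡ 17 (mod 26)

gcd(57, 78) = 3, which divides 33, so solutions exist.
Divide through by 3: 19x ≡ 11 (mod 26).
Find 19^(-1) mod 26 by the extended Euclidean algorithm:
26 = 1 × 19 + 7  ⟹  7 = (1)·26 + (-1)·19
19 = 2 × 7 + 5  ⟹  5 = (-2)·26 + (3)·19
7 = 1 × 5 + 2  ⟹  2 = (3)·26 + (-4)·19
5 = 2 × 2 + 1  ⟹  1 = (-8)·26 + (11)·19
So (11)·19 ≡ 1 (mod 26), i.e. 19^(-1) ≡ 11 (mod 26).
x ≡ 11 × 11 = 121 ≡ 17 (mod 26).
Check: 57 × 17 = 969 ≡ 33 (mod 78).
x ≡ 17 (mod 26), giving 3 solutions mod 78.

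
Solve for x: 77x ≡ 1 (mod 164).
49

gcd(77, 164) = 1, so the inverse exists.
Extended Euclidean algorithm on (164, 77):
164 = 2 × 77 + 10  ⟹  10 = (1)·164 + (-2)·77
77 = 7 × 10 + 7  ⟹  7 = (-7)·164 + (15)·77
10 = 1 × 7 + 3  ⟹  3 = (8)·164 + (-17)·77
7 = 2 × 3 + 1  ⟹  1 = (-23)·164 + (49)·77
So (49)·77 ≡ 1 (mod 164), i.e. 77^(-1) ≡ 49 (mod 164).
Check: 77 × 49 = 3773 ≡ 1 (mod 164)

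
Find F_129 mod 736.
610

Matrix identity: Q^n = [[F_(n+1), F_n], [F_n, F_(n-1)]] with Q = [[1,1],[1,0]].
n = 129 = 10000001₂. Square-and-multiply, entries mod 736:
Q^1 = [[1,1],[1,0]]
Q^2 = (Q^1)² = [[2,1],[1,1]]
Q^4 = (Q^2)² = [[5,3],[3,2]]
Q^8 = (Q^4)² = [[34,21],[21,13]]
Q^16 = (Q^8)² = [[125,251],[251,610]]
Q^32 = (Q^16)² = [[610,485],[485,125]]
Q^64 = (Q^32)² = [[125,251],[251,610]]
Q^129 = (Q^64)²·Q = [[359,610],[610,485]]
F_129 mod 736 = Q^129[0][1] = 610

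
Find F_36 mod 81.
27

Matrix identity: Q^n = [[F_(n+1), F_n], [F_n, F_(n-1)]] with Q = [[1,1],[1,0]].
n = 36 = 100100₂. Square-and-multiply, entries mod 81:
Q^1 = [[1,1],[1,0]]
Q^2 = (Q^1)² = [[2,1],[1,1]]
Q^4 = (Q^2)² = [[5,3],[3,2]]
Q^9 = (Q^4)²·Q = [[55,34],[34,21]]
Q^18 = (Q^9)² = [[50,73],[73,58]]
Q^36 = (Q^18)² = [[53,27],[27,26]]
F_36 mod 81 = Q^36[0][1] = 27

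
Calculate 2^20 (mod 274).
252

Repeated squaring. Binary of 20 = 10100.
2^1 ≡ 2 (mod 274); 2^2 ≡ 4 (mod 274); 2^4 ≡ 16 (mod 274); 2^8 ≡ 256 (mod 274); 2^16 ≡ 50 (mod 274)
2^20 = 2^4 × 2^16 ≡ 252 (mod 274)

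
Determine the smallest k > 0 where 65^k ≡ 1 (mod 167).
83

167 is prime, so ord(65) divides φ(167) = 166.
Divisors of 166: 1, 2, 83, 166.
Repeated squaring: 65^1 ≡ 65, 65^2 ≡ 50, 65^4 ≡ 162, 65^8 ≡ 25, 65^16 ≡ 124, 65^32 ≡ 12, 65^64 ≡ 144, 65^128 ≡ 28 (mod 167).
Test 65^d mod 167 for each divisor d in increasing order:
65^1 ≡ 65
65^2 ≡ 50
65^83 = 65^64·65^16·65^2·65^1 ≡ 1  ← first divisor giving 1
The order is 83.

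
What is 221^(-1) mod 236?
173

gcd(221, 236) = 1, so the inverse exists.
Extended Euclidean algorithm on (236, 221):
236 = 1 × 221 + 15  ⟹  15 = (1)·236 + (-1)·221
221 = 14 × 15 + 11  ⟹  11 = (-14)·236 + (15)·221
15 = 1 × 11 + 4  ⟹  4 = (15)·236 + (-16)·221
11 = 2 × 4 + 3  ⟹  3 = (-44)·236 + (47)·221
4 = 1 × 3 + 1  ⟹  1 = (59)·236 + (-63)·221
So (-63)·221 ≡ 1 (mod 236), i.e. 221^(-1) ≡ -63 ≡ 173 (mod 236).
Check: 221 × 173 = 38233 ≡ 1 (mod 236)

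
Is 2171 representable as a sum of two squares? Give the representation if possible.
Not possible

Factorization: 2171 = 13 × 167
By Fermat: n is sum of two squares iff every prime p ≡ 3 (mod 4) appears to even power.
Prime(s) ≡ 3 (mod 4) with odd exponent: [(167, 1)]
Therefore 2171 cannot be expressed as a² + b².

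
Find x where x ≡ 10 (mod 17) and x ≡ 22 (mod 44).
418

Using Chinese Remainder Theorem:
M = 17 × 44 = 748
M1 = 44, M2 = 17
y1 = 44^(-1) mod 17 = 12
y2 = 17^(-1) mod 44 = 13
x = (10×44×12 + 22×17×13) mod 748 = 418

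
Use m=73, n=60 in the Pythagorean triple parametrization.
(1729, 8760, 8929)

Euclid's formula: a = m² - n², b = 2mn, c = m² + n²
m = 73, n = 60
a = 73² - 60² = 5329 - 3600 = 1729
b = 2 × 73 × 60 = 8760
c = 73² + 60² = 5329 + 3600 = 8929
Verification: 1729² + 8760² = 2989441 + 76737600 = 79727041 = 8929² ✓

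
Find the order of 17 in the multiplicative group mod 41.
40

41 is prime, so ord(17) divides φ(41) = 40.
Divisors of 40: 1, 2, 4, 5, 8, 10, 20, 40.
Repeated squaring: 17^1 ≡ 17, 17^2 ≡ 2, 17^4 ≡ 4, 17^8 ≡ 16, 17^16 ≡ 10, 17^32 ≡ 18 (mod 41).
Test 17^d mod 41 for each divisor d in increasing order:
17^1 ≡ 17
17^2 ≡ 2
17^4 ≡ 4
17^5 = 17^4·17^1 ≡ 27
17^8 ≡ 16
17^10 = 17^8·17^2 ≡ 32
17^20 = 17^16·17^4 ≡ 40
17^40 = 17^32·17^8 ≡ 1  ← first divisor giving 1
The order is 40.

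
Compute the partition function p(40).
37338

p(n) counts ways to write n as a sum of positive integers (order ignored).
Euler's pentagonal recurrence: p(k) = p(k-1) + p(k-2) - p(k-5) - p(k-7) + p(k-12) + p(k-15) - ... (offsets j(3j∓1)/2, signs ++--, p(0)=1, p(<0)=0).
DP table for k = 0..39: p(0)=1, p(1)=1, p(2)=2, p(3)=3, p(4)=5, p(5)=7, p(6)=11, p(7)=15, p(8)=22, p(9)=30, p(10)=42, p(11)=56, p(12)=77, p(13)=101, p(14)=135, p(15)=176, p(16)=231, p(17)=297, p(18)=385, p(19)=490, p(20)=627, p(21)=792, p(22)=1002, p(23)=1255, p(24)=1575, p(25)=1958, p(26)=2436, p(27)=3010, p(28)=3718, p(29)=4565, p(30)=5604, p(31)=6842, p(32)=8349, p(33)=10143, p(34)=12310, p(35)=14883, p(36)=17977, p(37)=21637, p(38)=26015, p(39)=31185.
Final step: p(40) = p(39) + p(38) - p(35) - p(33) + p(28) + p(25) - p(18) - p(14) + p(5) + p(0)
= 31185 + 26015 - 14883 - 10143 + 3718 + 1958 - 385 - 135 + 7 + 1
= 37338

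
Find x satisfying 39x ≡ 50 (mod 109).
x ≡ 46 (mod 109)

gcd(39, 109) = 1, which divides 50, so solutions exist.
Find 39^(-1) mod 109 by the extended Euclidean algorithm:
109 = 2 × 39 + 31  ⟹  31 = (1)·109 + (-2)·39
39 = 1 × 31 + 8  ⟹  8 = (-1)·109 + (3)·39
31 = 3 × 8 + 7  ⟹  7 = (4)·109 + (-11)·39
8 = 1 × 7 + 1  ⟹  1 = (-5)·109 + (14)·39
So (14)·39 ≡ 1 (mod 109), i.e. 39^(-1) ≡ 14 (mod 109).
x ≡ 14 × 50 = 700 ≡ 46 (mod 109).
Check: 39 × 46 = 1794 ≡ 50 (mod 109).
Unique solution: x ≡ 46 (mod 109)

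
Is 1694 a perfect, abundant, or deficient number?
deficient

Proper divisors of 1694: sum = 1 + 2 + 7 + 11 + 14 + 22 + 77 + 121 + 154 + 242 + 847 = 1498
Since 1498 < 1694, 1694 is deficient.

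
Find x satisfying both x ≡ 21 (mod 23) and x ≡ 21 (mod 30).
21

Using Chinese Remainder Theorem:
M = 23 × 30 = 690
M1 = 30, M2 = 23
y1 = 30^(-1) mod 23 = 10
y2 = 23^(-1) mod 30 = 17
x = (21×30×10 + 21×23×17) mod 690 = 21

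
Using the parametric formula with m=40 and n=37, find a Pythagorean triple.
(231, 2960, 2969)

Euclid's formula: a = m² - n², b = 2mn, c = m² + n²
m = 40, n = 37
a = 40² - 37² = 1600 - 1369 = 231
b = 2 × 40 × 37 = 2960
c = 40² + 37² = 1600 + 1369 = 2969
Verification: 231² + 2960² = 53361 + 8761600 = 8814961 = 2969² ✓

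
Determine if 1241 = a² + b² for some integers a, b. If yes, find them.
4² + 35² (a=4, b=35)

Factorization: 1241 = 17 × 73
By Fermat: n is sum of two squares iff every prime p ≡ 3 (mod 4) appears to even power.
All primes ≡ 3 (mod 4) appear to even power.
Search a = 0, 1, 2, … for 1241 - a² a perfect square: first hit at a = 4: 1241 - 16 = 1225 = 35².
1241 = 4² + 35² = 16 + 1225 ✓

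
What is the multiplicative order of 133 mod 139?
46

139 is prime, so ord(133) divides φ(139) = 138.
Divisors of 138: 1, 2, 3, 6, 23, 46, 69, 138.
Repeated squaring: 133^1 ≡ 133, 133^2 ≡ 36, 133^4 ≡ 45, 133^8 ≡ 79, 133^16 ≡ 125, 133^32 ≡ 57, 133^64 ≡ 52, 133^128 ≡ 63 (mod 139).
Test 133^d mod 139 for each divisor d in increasing order:
133^1 ≡ 133
133^2 ≡ 36
133^3 = 133^2·133^1 ≡ 62
133^6 = 133^4·133^2 ≡ 91
133^23 = 133^16·133^4·133^2·133^1 ≡ 138
133^46 = 133^32·133^8·133^4·133^2 ≡ 1  ← first divisor giving 1
The order is 46.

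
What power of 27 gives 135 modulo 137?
26

Baby-step giant-step with step n = ⌈√137⌉ = 12.
Baby steps 27^j mod 137 (j:value) for j=0..11: 0:1, 1:27, 2:44, 3:92, 4:18, 5:75, 6:107, 7:12, 8:50, 9:117, 10:8, 11:79.
Giant-step multiplier: 27^(-12) ≡ 27^(136-12) = 27^124 ≡ 65 (mod 137).
Giant steps γ_i = 135·65^i mod 137: γ_0=135, γ_1=7, γ_2=44 (in table at j=2).
x = i·n + j = 2·12 + 2 = 26.
Check: 27^26 ≡ 135 (mod 137).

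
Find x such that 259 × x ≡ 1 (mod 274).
73

gcd(259, 274) = 1, so the inverse exists.
Extended Euclidean algorithm on (274, 259):
274 = 1 × 259 + 15  ⟹  15 = (1)·274 + (-1)·259
259 = 17 × 15 + 4  ⟹  4 = (-17)·274 + (18)·259
15 = 3 × 4 + 3  ⟹  3 = (52)·274 + (-55)·259
4 = 1 × 3 + 1  ⟹  1 = (-69)·274 + (73)·259
So (73)·259 ≡ 1 (mod 274), i.e. 259^(-1) ≡ 73 (mod 274).
Check: 259 × 73 = 18907 ≡ 1 (mod 274)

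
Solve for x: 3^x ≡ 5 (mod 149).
8

Baby-step giant-step with step n = ⌈√149⌉ = 13.
Baby steps 3^j mod 149 (j:value) for j=0..12: 0:1, 1:3, 2:9, 3:27, 4:81, 5:94, 6:133, 7:101, 8:5, 9:15, 10:45, 11:135, 12:107.
h = 5 is already in the table at j=8, so x = 8.
Check: 3^8 ≡ 5 (mod 149).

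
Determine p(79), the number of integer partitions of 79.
13848650

p(n) counts ways to write n as a sum of positive integers (order ignored).
Euler's pentagonal recurrence: p(k) = p(k-1) + p(k-2) - p(k-5) - p(k-7) + p(k-12) + p(k-15) - ... (offsets j(3j∓1)/2, signs ++--, p(0)=1, p(<0)=0).
DP table for k = 0..78: p(0)=1, p(1)=1, p(2)=2, p(3)=3, p(4)=5, p(5)=7, p(6)=11, p(7)=15, p(8)=22, p(9)=30, p(10)=42, p(11)=56, p(12)=77, p(13)=101, p(14)=135, p(15)=176, p(16)=231, p(17)=297, p(18)=385, p(19)=490, p(20)=627, p(21)=792, p(22)=1002, p(23)=1255, p(24)=1575, p(25)=1958, p(26)=2436, p(27)=3010, p(28)=3718, p(29)=4565, p(30)=5604, p(31)=6842, p(32)=8349, p(33)=10143, p(34)=12310, p(35)=14883, p(36)=17977, p(37)=21637, p(38)=26015, p(39)=31185, p(40)=37338, p(41)=44583, p(42)=53174, p(43)=63261, p(44)=75175, p(45)=89134, p(46)=105558, p(47)=124754, p(48)=147273, p(49)=173525, p(50)=204226, p(51)=239943, p(52)=281589, p(53)=329931, p(54)=386155, p(55)=451276, p(56)=526823, p(57)=614154, p(58)=715220, p(59)=831820, p(60)=966467, p(61)=1121505, p(62)=1300156, p(63)=1505499, p(64)=1741630, p(65)=2012558, p(66)=2323520, p(67)=2679689, p(68)=3087735, p(69)=3554345, p(70)=4087968, p(71)=4697205, p(72)=5392783, p(73)=6185689, p(74)=7089500, p(75)=8118264, p(76)=9289091, p(77)=10619863, p(78)=12132164.
Final step: p(79) = p(78) + p(77) - p(74) - p(72) + p(67) + p(64) - p(57) - p(53) + p(44) + p(39) - p(28) - p(22) + p(9) + p(2)
= 12132164 + 10619863 - 7089500 - 5392783 + 2679689 + 1741630 - 614154 - 329931 + 75175 + 31185 - 3718 - 1002 + 30 + 2
= 13848650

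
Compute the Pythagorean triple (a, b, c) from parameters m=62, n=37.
(2475, 4588, 5213)

Euclid's formula: a = m² - n², b = 2mn, c = m² + n²
m = 62, n = 37
a = 62² - 37² = 3844 - 1369 = 2475
b = 2 × 62 × 37 = 4588
c = 62² + 37² = 3844 + 1369 = 5213
Verification: 2475² + 4588² = 6125625 + 21049744 = 27175369 = 5213² ✓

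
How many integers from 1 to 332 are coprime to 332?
164

332 = 2^2 × 83
φ(n) = n × ∏(1 - 1/p) for each prime p dividing n
φ(332) = 332 × (1 - 1/2) × (1 - 1/83) = 164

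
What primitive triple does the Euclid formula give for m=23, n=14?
(333, 644, 725)

Euclid's formula: a = m² - n², b = 2mn, c = m² + n²
m = 23, n = 14
a = 23² - 14² = 529 - 196 = 333
b = 2 × 23 × 14 = 644
c = 23² + 14² = 529 + 196 = 725
Verification: 333² + 644² = 110889 + 414736 = 525625 = 725² ✓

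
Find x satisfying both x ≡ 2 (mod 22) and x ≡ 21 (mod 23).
90

Using Chinese Remainder Theorem:
M = 22 × 23 = 506
M1 = 23, M2 = 22
y1 = 23^(-1) mod 22 = 1
y2 = 22^(-1) mod 23 = 22
x = (2×23×1 + 21×22×22) mod 506 = 90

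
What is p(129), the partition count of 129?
4835271870

p(n) counts ways to write n as a sum of positive integers (order ignored).
Euler's pentagonal recurrence: p(k) = p(k-1) + p(k-2) - p(k-5) - p(k-7) + p(k-12) + p(k-15) - ... (offsets j(3j∓1)/2, signs ++--, p(0)=1, p(<0)=0).
DP table for k = 0..128: p(0)=1, p(1)=1, p(2)=2, p(3)=3, p(4)=5, p(5)=7, p(6)=11, p(7)=15, p(8)=22, p(9)=30, p(10)=42, p(11)=56, p(12)=77, p(13)=101, p(14)=135, p(15)=176, p(16)=231, p(17)=297, p(18)=385, p(19)=490, p(20)=627, p(21)=792, p(22)=1002, p(23)=1255, p(24)=1575, p(25)=1958, p(26)=2436, p(27)=3010, p(28)=3718, p(29)=4565, p(30)=5604, p(31)=6842, p(32)=8349, p(33)=10143, p(34)=12310, p(35)=14883, p(36)=17977, p(37)=21637, p(38)=26015, p(39)=31185, p(40)=37338, p(41)=44583, p(42)=53174, p(43)=63261, p(44)=75175, p(45)=89134, p(46)=105558, p(47)=124754, p(48)=147273, p(49)=173525, p(50)=204226, p(51)=239943, p(52)=281589, p(53)=329931, p(54)=386155, p(55)=451276, p(56)=526823, p(57)=614154, p(58)=715220, p(59)=831820, p(60)=966467, p(61)=1121505, p(62)=1300156, p(63)=1505499, p(64)=1741630, p(65)=2012558, p(66)=2323520, p(67)=2679689, p(68)=3087735, p(69)=3554345, p(70)=4087968, p(71)=4697205, p(72)=5392783, p(73)=6185689, p(74)=7089500, p(75)=8118264, p(76)=9289091, p(77)=10619863, p(78)=12132164, p(79)=13848650, p(80)=15796476, p(81)=18004327, p(82)=20506255, p(83)=23338469, p(84)=26543660, p(85)=30167357, p(86)=34262962, p(87)=38887673, p(88)=44108109, p(89)=49995925, p(90)=56634173, p(91)=64112359, p(92)=72533807, p(93)=82010177, p(94)=92669720, p(95)=104651419, p(96)=118114304, p(97)=133230930, p(98)=150198136, p(99)=169229875, p(100)=190569292, p(101)=214481126, p(102)=241265379, p(103)=271248950, p(104)=304801365, p(105)=342325709, p(106)=384276336, p(107)=431149389, p(108)=483502844, p(109)=541946240, p(110)=607163746, p(111)=679903203, p(112)=761002156, p(113)=851376628, p(114)=952050665, p(115)=1064144451, p(116)=1188908248, p(117)=1327710076, p(118)=1482074143, p(119)=1653668665, p(120)=1844349560, p(121)=2056148051, p(122)=2291320912, p(123)=2552338241, p(124)=2841940500, p(125)=3163127352, p(126)=3519222692, p(127)=3913864295, p(128)=4351078600.
Final step: p(129) = p(128) + p(127) - p(124) - p(122) + p(117) + p(114) - p(107) - p(103) + p(94) + p(89) - p(78) - p(72) + p(59) + p(52) - p(37) - p(29) + p(12) + p(3)
= 4351078600 + 3913864295 - 2841940500 - 2291320912 + 1327710076 + 952050665 - 431149389 - 271248950 + 92669720 + 49995925 - 12132164 - 5392783 + 831820 + 281589 - 21637 - 4565 + 77 + 3
= 4835271870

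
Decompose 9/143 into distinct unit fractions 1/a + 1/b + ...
1/16 + 1/2288

Greedy algorithm:
9/143: ceiling(143/9) = 16, use 1/16
1/2288: ceiling(2288/1) = 2288, use 1/2288
Result: 9/143 = 1/16 + 1/2288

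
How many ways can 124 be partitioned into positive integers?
2841940500

p(n) counts ways to write n as a sum of positive integers (order ignored).
Euler's pentagonal recurrence: p(k) = p(k-1) + p(k-2) - p(k-5) - p(k-7) + p(k-12) + p(k-15) - ... (offsets j(3j∓1)/2, signs ++--, p(0)=1, p(<0)=0).
DP table for k = 0..123: p(0)=1, p(1)=1, p(2)=2, p(3)=3, p(4)=5, p(5)=7, p(6)=11, p(7)=15, p(8)=22, p(9)=30, p(10)=42, p(11)=56, p(12)=77, p(13)=101, p(14)=135, p(15)=176, p(16)=231, p(17)=297, p(18)=385, p(19)=490, p(20)=627, p(21)=792, p(22)=1002, p(23)=1255, p(24)=1575, p(25)=1958, p(26)=2436, p(27)=3010, p(28)=3718, p(29)=4565, p(30)=5604, p(31)=6842, p(32)=8349, p(33)=10143, p(34)=12310, p(35)=14883, p(36)=17977, p(37)=21637, p(38)=26015, p(39)=31185, p(40)=37338, p(41)=44583, p(42)=53174, p(43)=63261, p(44)=75175, p(45)=89134, p(46)=105558, p(47)=124754, p(48)=147273, p(49)=173525, p(50)=204226, p(51)=239943, p(52)=281589, p(53)=329931, p(54)=386155, p(55)=451276, p(56)=526823, p(57)=614154, p(58)=715220, p(59)=831820, p(60)=966467, p(61)=1121505, p(62)=1300156, p(63)=1505499, p(64)=1741630, p(65)=2012558, p(66)=2323520, p(67)=2679689, p(68)=3087735, p(69)=3554345, p(70)=4087968, p(71)=4697205, p(72)=5392783, p(73)=6185689, p(74)=7089500, p(75)=8118264, p(76)=9289091, p(77)=10619863, p(78)=12132164, p(79)=13848650, p(80)=15796476, p(81)=18004327, p(82)=20506255, p(83)=23338469, p(84)=26543660, p(85)=30167357, p(86)=34262962, p(87)=38887673, p(88)=44108109, p(89)=49995925, p(90)=56634173, p(91)=64112359, p(92)=72533807, p(93)=82010177, p(94)=92669720, p(95)=104651419, p(96)=118114304, p(97)=133230930, p(98)=150198136, p(99)=169229875, p(100)=190569292, p(101)=214481126, p(102)=241265379, p(103)=271248950, p(104)=304801365, p(105)=342325709, p(106)=384276336, p(107)=431149389, p(108)=483502844, p(109)=541946240, p(110)=607163746, p(111)=679903203, p(112)=761002156, p(113)=851376628, p(114)=952050665, p(115)=1064144451, p(116)=1188908248, p(117)=1327710076, p(118)=1482074143, p(119)=1653668665, p(120)=1844349560, p(121)=2056148051, p(122)=2291320912, p(123)=2552338241.
Final step: p(124) = p(123) + p(122) - p(119) - p(117) + p(112) + p(109) - p(102) - p(98) + p(89) + p(84) - p(73) - p(67) + p(54) + p(47) - p(32) - p(24) + p(7)
= 2552338241 + 2291320912 - 1653668665 - 1327710076 + 761002156 + 541946240 - 241265379 - 150198136 + 49995925 + 26543660 - 6185689 - 2679689 + 386155 + 124754 - 8349 - 1575 + 15
= 2841940500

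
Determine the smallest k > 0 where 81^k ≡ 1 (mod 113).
28

113 is prime, so ord(81) divides φ(113) = 112.
Divisors of 112: 1, 2, 4, 7, 8, 14, 16, 28, 56, 112.
Repeated squaring: 81^1 ≡ 81, 81^2 ≡ 7, 81^4 ≡ 49, 81^8 ≡ 28, 81^16 ≡ 106, 81^32 ≡ 49, 81^64 ≡ 28 (mod 113).
Test 81^d mod 113 for each divisor d in increasing order:
81^1 ≡ 81
81^2 ≡ 7
81^4 ≡ 49
81^7 = 81^4·81^2·81^1 ≡ 98
81^8 ≡ 28
81^14 = 81^8·81^4·81^2 ≡ 112
81^16 ≡ 106
81^28 = 81^16·81^8·81^4 ≡ 1  ← first divisor giving 1
The order is 28.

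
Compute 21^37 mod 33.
21

Repeated squaring. Binary of 37 = 100101.
21^1 ≡ 21 (mod 33); 21^2 ≡ 12 (mod 33); 21^4 ≡ 12 (mod 33); 21^8 ≡ 12 (mod 33); 21^16 ≡ 12 (mod 33); 21^32 ≡ 12 (mod 33)
21^37 = 21^1 × 21^4 × 21^32 ≡ 21 (mod 33)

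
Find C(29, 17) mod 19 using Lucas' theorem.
0

Using Lucas' theorem:
Write n=29 and k=17 in base 19:
n in base 19: [1, 10]
k in base 19: [0, 17]
C(29,17) mod 19 = ∏ C(n_i, k_i) mod 19
Digit binomials (mod 19): C(1,0) = 1; C(10,17) = 0 (k_i > n_i)
Product: 1 × 0 = 0 ≡ 0 (mod 19)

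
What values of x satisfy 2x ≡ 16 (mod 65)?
x ≡ 8 (mod 65)

gcd(2, 65) = 1, which divides 16, so solutions exist.
Find 2^(-1) mod 65 by the extended Euclidean algorithm:
65 = 32 × 2 + 1  ⟹  1 = (1)·65 + (-32)·2
So (-32)·2 ≡ 1 (mod 65), i.e. 2^(-1) ≡ -32 ≡ 33 (mod 65).
x ≡ 33 × 16 = 528 ≡ 8 (mod 65).
Check: 2 × 8 = 16 ≡ 16 (mod 65).
Unique solution: x ≡ 8 (mod 65)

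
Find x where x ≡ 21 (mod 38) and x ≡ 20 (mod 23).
135

Using Chinese Remainder Theorem:
M = 38 × 23 = 874
M1 = 23, M2 = 38
y1 = 23^(-1) mod 38 = 5
y2 = 38^(-1) mod 23 = 20
x = (21×23×5 + 20×38×20) mod 874 = 135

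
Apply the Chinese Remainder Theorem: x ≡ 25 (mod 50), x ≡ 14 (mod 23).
175

Using Chinese Remainder Theorem:
M = 50 × 23 = 1150
M1 = 23, M2 = 50
y1 = 23^(-1) mod 50 = 37
y2 = 50^(-1) mod 23 = 6
x = (25×23×37 + 14×50×6) mod 1150 = 175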